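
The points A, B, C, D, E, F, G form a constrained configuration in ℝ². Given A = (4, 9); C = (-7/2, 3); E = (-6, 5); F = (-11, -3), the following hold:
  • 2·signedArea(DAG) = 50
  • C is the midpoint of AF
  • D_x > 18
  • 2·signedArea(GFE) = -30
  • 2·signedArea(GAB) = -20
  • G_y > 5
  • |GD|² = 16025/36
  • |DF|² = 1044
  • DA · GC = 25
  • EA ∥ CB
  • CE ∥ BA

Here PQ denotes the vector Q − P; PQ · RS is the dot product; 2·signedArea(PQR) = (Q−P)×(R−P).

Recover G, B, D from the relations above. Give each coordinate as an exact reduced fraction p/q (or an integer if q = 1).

B = (13/2, 7)
D = (19, 9)
G = (-11/6, 17/3)

1. B_x = 13/2  [CE ∥ BA ∩ EA ∥ CB]
2. B_y = 7  [CE ∥ BA ∩ EA ∥ CB]
   → B = (13/2, 7)
3. G_x = -11/6  [2·signedArea(GAB) = -20 ∩ 2·signedArea(GFE) = -30]
4. G_y = 17/3  [2·signedArea(GAB) = -20 ∩ 2·signedArea(GFE) = -30]
   → G = (-11/6, 17/3)
5. D_x = 19  [2·signedArea(DAG) = 50 ∩ DA · GC = 25]
6. D_y = 9  [2·signedArea(DAG) = 50 ∩ DA · GC = 25]
   → D = (19, 9)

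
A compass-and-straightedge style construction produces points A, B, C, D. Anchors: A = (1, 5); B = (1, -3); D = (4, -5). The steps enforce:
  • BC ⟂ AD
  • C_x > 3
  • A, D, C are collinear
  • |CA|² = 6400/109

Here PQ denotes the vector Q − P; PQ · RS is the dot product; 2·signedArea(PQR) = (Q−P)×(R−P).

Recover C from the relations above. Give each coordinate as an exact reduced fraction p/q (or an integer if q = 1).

C = (349/109, -255/109)

1. C_x = 349/109  [A, D, C are collinear ∩ BC ⟂ AD]
2. C_y = -255/109  [A, D, C are collinear ∩ BC ⟂ AD]
   → C = (349/109, -255/109)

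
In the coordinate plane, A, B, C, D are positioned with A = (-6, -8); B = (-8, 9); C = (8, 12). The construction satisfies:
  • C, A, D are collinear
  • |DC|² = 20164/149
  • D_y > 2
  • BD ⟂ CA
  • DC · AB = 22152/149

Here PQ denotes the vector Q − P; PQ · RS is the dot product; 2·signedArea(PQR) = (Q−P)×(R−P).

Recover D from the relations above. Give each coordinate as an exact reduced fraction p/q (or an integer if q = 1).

1. D_x = 198/149  [C, A, D are collinear ∩ BD ⟂ CA]
2. D_y = 368/149  [C, A, D are collinear ∩ BD ⟂ CA]
   → D = (198/149, 368/149)

D = (198/149, 368/149)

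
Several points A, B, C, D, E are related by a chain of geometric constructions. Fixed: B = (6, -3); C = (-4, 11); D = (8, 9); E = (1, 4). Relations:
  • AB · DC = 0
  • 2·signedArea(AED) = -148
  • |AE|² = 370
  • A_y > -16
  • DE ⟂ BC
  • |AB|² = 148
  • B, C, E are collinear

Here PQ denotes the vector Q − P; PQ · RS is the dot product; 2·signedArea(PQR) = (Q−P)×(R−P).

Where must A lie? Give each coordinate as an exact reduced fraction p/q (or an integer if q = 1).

1. A_x = 4  [AB · DC = 0 ∩ 2·signedArea(AED) = -148]
2. A_y = -15  [AB · DC = 0 ∩ 2·signedArea(AED) = -148]
   → A = (4, -15)

A = (4, -15)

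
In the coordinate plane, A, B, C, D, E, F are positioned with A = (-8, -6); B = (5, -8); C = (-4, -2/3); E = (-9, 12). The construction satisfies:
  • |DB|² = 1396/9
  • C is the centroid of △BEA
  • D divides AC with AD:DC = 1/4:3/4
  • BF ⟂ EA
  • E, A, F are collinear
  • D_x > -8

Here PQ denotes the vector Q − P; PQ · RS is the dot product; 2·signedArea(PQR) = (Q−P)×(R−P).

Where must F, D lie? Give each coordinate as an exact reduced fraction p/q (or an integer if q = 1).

1. F_x = -2551/325  [E, A, F are collinear ∩ BF ⟂ EA]
2. F_y = -2832/325  [E, A, F are collinear ∩ BF ⟂ EA]
   → F = (-2551/325, -2832/325)
3. D_x = -7  [D divides AC with AD:DC = 1/4:3/4]
4. D_y = -14/3  [D divides AC with AD:DC = 1/4:3/4]
   → D = (-7, -14/3)

D = (-7, -14/3)
F = (-2551/325, -2832/325)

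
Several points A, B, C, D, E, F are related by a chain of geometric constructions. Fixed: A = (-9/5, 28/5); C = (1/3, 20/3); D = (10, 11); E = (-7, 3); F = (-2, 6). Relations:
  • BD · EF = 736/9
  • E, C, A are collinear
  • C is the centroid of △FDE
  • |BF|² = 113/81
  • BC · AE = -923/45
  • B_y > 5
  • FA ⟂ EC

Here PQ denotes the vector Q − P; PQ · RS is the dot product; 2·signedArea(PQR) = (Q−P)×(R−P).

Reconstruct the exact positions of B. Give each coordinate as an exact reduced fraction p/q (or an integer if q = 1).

B = (-26/9, 47/9)

1. B_x = -26/9  [BC · AE = -923/45 ∩ BD · EF = 736/9]
2. B_y = 47/9  [BC · AE = -923/45 ∩ BD · EF = 736/9]
   → B = (-26/9, 47/9)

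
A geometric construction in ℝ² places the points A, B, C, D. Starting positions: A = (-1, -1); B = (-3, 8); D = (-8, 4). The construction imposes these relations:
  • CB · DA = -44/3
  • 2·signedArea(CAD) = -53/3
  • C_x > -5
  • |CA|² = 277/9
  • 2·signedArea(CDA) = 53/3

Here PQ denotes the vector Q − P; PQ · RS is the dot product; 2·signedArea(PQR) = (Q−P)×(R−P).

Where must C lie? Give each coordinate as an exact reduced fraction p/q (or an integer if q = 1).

1. C_x = -4  [2·signedArea(CDA) = 53/3 ∩ CB · DA = -44/3]
2. C_y = 11/3  [2·signedArea(CDA) = 53/3 ∩ CB · DA = -44/3]
   → C = (-4, 11/3)

C = (-4, 11/3)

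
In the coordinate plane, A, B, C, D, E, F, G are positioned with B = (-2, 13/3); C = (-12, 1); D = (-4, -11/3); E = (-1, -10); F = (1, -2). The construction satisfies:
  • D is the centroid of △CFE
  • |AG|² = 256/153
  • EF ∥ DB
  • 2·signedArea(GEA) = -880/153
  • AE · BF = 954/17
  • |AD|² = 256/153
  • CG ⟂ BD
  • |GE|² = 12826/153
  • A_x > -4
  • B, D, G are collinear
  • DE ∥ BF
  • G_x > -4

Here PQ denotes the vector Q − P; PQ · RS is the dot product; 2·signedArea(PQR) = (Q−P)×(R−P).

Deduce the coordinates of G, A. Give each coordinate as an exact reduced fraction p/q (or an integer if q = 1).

1. G_x = -172/51  [B, D, G are collinear ∩ CG ⟂ BD]
2. G_y = -59/51  [B, D, G are collinear ∩ CG ⟂ BD]
   → G = (-172/51, -59/51)
3. A_x = -188/51  [AE · BF = 954/17 ∩ 2·signedArea(GEA) = -880/153]
4. A_y = -41/17  [AE · BF = 954/17 ∩ 2·signedArea(GEA) = -880/153]
   → A = (-188/51, -41/17)

A = (-188/51, -41/17)
G = (-172/51, -59/51)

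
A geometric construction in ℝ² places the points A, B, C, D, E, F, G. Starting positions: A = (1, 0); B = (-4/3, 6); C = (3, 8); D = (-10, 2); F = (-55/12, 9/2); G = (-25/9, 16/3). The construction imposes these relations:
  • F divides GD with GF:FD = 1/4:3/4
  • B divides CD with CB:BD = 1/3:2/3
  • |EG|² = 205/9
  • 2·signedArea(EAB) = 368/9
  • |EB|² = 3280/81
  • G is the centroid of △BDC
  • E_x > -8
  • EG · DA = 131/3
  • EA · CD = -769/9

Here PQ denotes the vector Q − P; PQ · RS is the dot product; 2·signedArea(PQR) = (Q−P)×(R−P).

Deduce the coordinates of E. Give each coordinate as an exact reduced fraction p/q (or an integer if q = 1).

E = (-64/9, 10/3)

1. E_x = -64/9  [EG · DA = 131/3 ∩ 2·signedArea(EAB) = 368/9]
2. E_y = 10/3  [EG · DA = 131/3 ∩ 2·signedArea(EAB) = 368/9]
   → E = (-64/9, 10/3)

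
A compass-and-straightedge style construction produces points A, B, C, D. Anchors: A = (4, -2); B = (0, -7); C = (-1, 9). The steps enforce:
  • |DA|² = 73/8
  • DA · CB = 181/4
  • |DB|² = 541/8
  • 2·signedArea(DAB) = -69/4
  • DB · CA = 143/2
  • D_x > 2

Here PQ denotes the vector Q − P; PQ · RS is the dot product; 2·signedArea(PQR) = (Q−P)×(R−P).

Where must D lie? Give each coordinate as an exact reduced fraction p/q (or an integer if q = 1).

1. D_x = 11/4  [DA · CB = 181/4 ∩ 2·signedArea(DAB) = -69/4]
2. D_y = 3/4  [DA · CB = 181/4 ∩ 2·signedArea(DAB) = -69/4]
   → D = (11/4, 3/4)

D = (11/4, 3/4)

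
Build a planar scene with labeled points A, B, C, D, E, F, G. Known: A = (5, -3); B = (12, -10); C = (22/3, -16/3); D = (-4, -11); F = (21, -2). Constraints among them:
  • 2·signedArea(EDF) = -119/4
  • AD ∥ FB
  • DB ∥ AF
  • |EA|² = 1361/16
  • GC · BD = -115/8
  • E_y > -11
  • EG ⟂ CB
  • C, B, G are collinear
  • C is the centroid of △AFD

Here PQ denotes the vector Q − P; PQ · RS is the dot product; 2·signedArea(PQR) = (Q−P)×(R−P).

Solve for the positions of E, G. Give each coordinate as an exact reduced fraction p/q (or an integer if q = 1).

E = (0, -43/4)
G = (51/8, -35/8)

1. G_x = 51/8  [C, B, G are collinear ∩ GC · BD = -115/8]
2. G_y = -35/8  [C, B, G are collinear ∩ GC · BD = -115/8]
   → G = (51/8, -35/8)
3. E_x = 0  [2·signedArea(EDF) = -119/4 ∩ EG ⟂ CB]
4. E_y = -43/4  [2·signedArea(EDF) = -119/4 ∩ EG ⟂ CB]
   → E = (0, -43/4)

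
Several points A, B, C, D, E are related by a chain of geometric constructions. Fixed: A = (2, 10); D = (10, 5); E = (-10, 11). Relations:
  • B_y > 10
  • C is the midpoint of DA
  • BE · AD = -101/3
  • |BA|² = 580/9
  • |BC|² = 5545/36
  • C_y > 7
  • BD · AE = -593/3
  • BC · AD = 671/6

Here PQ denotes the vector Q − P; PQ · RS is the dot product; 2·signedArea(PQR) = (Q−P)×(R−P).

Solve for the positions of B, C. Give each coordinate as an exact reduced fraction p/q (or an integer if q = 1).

1. B_x = -6  [BD · AE = -593/3 ∩ BE · AD = -101/3]
2. B_y = 32/3  [BD · AE = -593/3 ∩ BE · AD = -101/3]
   → B = (-6, 32/3)
3. C_x = 6  [BC · AD = 671/6 ∩ C is the midpoint of DA]
4. C_y = 15/2  [BC · AD = 671/6 ∩ C is the midpoint of DA]
   → C = (6, 15/2)

B = (-6, 32/3)
C = (6, 15/2)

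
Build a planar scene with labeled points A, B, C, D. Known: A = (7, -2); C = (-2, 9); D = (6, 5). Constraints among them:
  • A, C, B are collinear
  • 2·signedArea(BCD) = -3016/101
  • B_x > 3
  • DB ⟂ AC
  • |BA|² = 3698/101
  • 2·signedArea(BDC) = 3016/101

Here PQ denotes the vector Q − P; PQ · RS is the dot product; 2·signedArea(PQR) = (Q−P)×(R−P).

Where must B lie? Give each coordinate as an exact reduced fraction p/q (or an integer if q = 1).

1. B_x = 320/101  [A, C, B are collinear ∩ DB ⟂ AC]
2. B_y = 271/101  [A, C, B are collinear ∩ DB ⟂ AC]
   → B = (320/101, 271/101)

B = (320/101, 271/101)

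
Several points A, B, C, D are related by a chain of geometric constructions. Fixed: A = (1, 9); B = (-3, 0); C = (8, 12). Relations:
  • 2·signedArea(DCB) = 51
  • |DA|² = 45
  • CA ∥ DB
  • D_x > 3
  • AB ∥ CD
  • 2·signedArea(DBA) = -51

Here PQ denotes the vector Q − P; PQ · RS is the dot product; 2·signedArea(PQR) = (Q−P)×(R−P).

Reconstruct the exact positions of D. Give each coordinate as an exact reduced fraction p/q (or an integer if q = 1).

D = (4, 3)

1. D_x = 4  [CA ∥ DB ∩ AB ∥ CD]
2. D_y = 3  [CA ∥ DB ∩ AB ∥ CD]
   → D = (4, 3)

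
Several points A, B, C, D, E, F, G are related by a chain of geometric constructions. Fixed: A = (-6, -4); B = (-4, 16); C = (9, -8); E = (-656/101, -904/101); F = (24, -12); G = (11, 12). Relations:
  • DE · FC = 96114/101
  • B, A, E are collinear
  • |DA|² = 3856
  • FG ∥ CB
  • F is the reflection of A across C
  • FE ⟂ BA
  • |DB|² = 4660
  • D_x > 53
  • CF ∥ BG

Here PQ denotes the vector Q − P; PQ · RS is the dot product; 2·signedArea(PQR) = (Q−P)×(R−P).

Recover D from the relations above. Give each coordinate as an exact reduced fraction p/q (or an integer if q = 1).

D = (54, -20)

1. D_x = 54  [line 15·x + -4·y + -890 = 0 ∩ |DA|² = 3856]
2. D_y = -20  [line 15·x + -4·y + -890 = 0 ∩ |DA|² = 3856]
   → D = (54, -20)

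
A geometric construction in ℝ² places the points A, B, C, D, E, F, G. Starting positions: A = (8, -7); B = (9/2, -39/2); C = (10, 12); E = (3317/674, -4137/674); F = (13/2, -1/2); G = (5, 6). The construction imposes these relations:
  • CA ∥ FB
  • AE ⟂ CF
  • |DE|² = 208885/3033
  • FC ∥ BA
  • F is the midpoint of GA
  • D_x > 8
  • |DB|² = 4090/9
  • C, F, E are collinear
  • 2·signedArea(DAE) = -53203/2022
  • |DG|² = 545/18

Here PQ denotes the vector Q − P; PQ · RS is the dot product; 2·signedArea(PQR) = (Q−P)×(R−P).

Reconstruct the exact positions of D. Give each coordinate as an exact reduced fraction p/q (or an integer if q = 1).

D = (49/6, 3/2)

1. D_x = 49/6  [line -581/674·x + -2075/674·y + 11786/1011 = 0 ∩ |DE|² = 208885/3033]
2. D_y = 3/2  [line -581/674·x + -2075/674·y + 11786/1011 = 0 ∩ |DE|² = 208885/3033]
   → D = (49/6, 3/2)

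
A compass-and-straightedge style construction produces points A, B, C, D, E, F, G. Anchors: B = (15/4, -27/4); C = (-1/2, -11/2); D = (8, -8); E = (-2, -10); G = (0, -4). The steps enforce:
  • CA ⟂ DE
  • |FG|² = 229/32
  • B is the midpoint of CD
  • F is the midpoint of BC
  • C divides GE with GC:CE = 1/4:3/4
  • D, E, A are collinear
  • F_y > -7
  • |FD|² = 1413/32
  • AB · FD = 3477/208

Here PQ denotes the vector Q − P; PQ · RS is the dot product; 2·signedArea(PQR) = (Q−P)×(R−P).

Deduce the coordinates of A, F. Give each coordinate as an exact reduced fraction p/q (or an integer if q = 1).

A = (4/13, -124/13)
F = (13/8, -49/8)

1. A_x = 4/13  [D, E, A are collinear ∩ CA ⟂ DE]
2. A_y = -124/13  [D, E, A are collinear ∩ CA ⟂ DE]
   → A = (4/13, -124/13)
3. F_x = 13/8  [F is the midpoint of BC]
4. F_y = -49/8  [F is the midpoint of BC]
   → F = (13/8, -49/8)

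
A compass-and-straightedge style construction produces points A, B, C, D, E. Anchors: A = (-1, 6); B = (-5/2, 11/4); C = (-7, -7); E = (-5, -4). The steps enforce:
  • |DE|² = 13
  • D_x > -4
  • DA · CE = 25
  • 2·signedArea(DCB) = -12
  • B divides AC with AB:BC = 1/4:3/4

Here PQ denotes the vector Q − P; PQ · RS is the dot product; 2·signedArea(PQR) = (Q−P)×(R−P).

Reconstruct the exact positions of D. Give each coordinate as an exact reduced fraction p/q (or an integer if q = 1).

1. D_x = -3  [DA · CE = 25 ∩ 2·signedArea(DCB) = -12]
2. D_y = -1  [DA · CE = 25 ∩ 2·signedArea(DCB) = -12]
   → D = (-3, -1)

D = (-3, -1)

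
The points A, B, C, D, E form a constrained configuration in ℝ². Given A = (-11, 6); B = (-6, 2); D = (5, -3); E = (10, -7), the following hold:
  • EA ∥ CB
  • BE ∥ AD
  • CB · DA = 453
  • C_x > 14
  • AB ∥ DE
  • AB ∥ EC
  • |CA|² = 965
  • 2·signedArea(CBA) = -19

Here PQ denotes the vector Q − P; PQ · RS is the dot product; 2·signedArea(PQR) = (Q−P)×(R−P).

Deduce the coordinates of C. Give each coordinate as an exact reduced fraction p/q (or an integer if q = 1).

1. C_x = 15  [EA ∥ CB ∩ AB ∥ EC]
2. C_y = -11  [EA ∥ CB ∩ AB ∥ EC]
   → C = (15, -11)

C = (15, -11)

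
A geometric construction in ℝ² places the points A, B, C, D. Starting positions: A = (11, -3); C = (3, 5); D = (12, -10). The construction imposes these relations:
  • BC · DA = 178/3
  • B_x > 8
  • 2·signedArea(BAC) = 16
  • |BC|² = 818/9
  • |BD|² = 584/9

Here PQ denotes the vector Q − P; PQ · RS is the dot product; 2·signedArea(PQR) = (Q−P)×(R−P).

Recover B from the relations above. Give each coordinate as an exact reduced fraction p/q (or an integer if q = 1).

1. B_x = 26/3  [2·signedArea(BAC) = 16 ∩ BC · DA = 178/3]
2. B_y = -8/3  [2·signedArea(BAC) = 16 ∩ BC · DA = 178/3]
   → B = (26/3, -8/3)

B = (26/3, -8/3)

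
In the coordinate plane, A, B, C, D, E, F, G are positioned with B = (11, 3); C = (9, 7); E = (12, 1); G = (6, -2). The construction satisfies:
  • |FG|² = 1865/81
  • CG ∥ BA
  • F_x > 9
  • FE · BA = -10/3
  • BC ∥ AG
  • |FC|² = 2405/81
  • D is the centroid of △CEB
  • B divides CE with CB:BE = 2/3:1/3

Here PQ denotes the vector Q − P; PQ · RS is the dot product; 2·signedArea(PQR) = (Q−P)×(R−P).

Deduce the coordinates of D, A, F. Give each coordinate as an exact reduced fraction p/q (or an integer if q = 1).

A = (8, -6)
D = (32/3, 11/3)
F = (83/9, 14/9)

1. D_x = 32/3  [D is the centroid of △CEB]
2. D_y = 11/3  [D is the centroid of △CEB]
   → D = (32/3, 11/3)
3. A_x = 8  [BC ∥ AG ∩ CG ∥ BA]
4. A_y = -6  [BC ∥ AG ∩ CG ∥ BA]
   → A = (8, -6)
5. F_x = 83/9  [line 3·x + 9·y + -125/3 = 0 ∩ |FC|² = 2405/81]
6. F_y = 14/9  [line 3·x + 9·y + -125/3 = 0 ∩ |FC|² = 2405/81]
   → F = (83/9, 14/9)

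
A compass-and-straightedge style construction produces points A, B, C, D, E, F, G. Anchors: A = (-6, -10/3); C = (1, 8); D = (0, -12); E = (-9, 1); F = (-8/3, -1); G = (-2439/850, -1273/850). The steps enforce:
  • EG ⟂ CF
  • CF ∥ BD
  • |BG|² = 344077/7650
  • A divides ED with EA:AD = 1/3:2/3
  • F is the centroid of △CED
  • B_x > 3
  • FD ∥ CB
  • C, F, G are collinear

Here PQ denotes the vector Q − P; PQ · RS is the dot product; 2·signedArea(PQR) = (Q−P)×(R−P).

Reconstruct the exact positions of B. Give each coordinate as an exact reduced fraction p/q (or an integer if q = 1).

B = (11/3, -3)

1. B_x = 11/3  [CF ∥ BD ∩ FD ∥ CB]
2. B_y = -3  [CF ∥ BD ∩ FD ∥ CB]
   → B = (11/3, -3)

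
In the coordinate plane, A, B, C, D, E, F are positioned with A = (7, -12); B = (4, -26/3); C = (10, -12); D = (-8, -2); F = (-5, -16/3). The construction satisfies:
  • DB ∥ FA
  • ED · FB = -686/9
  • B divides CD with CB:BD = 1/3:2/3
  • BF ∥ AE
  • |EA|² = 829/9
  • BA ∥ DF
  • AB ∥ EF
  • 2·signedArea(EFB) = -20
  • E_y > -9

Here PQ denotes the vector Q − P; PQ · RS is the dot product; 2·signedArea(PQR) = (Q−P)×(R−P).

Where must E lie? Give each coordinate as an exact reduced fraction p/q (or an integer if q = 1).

1. E_x = -2  [AB ∥ EF ∩ BF ∥ AE]
2. E_y = -26/3  [AB ∥ EF ∩ BF ∥ AE]
   → E = (-2, -26/3)

E = (-2, -26/3)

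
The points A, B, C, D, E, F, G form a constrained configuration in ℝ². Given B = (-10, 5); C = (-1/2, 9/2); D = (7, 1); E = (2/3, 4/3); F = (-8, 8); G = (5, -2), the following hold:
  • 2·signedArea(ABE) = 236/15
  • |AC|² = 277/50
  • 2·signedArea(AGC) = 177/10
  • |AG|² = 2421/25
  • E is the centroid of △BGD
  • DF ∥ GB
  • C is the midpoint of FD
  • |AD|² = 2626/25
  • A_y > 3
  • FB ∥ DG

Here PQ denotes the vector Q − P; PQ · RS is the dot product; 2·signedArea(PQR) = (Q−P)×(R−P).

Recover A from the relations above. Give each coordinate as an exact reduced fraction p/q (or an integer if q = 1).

1. A_x = -14/5  [2·signedArea(ABE) = 236/15 ∩ 2·signedArea(AGC) = 177/10]
2. A_y = 4  [2·signedArea(ABE) = 236/15 ∩ 2·signedArea(AGC) = 177/10]
   → A = (-14/5, 4)

A = (-14/5, 4)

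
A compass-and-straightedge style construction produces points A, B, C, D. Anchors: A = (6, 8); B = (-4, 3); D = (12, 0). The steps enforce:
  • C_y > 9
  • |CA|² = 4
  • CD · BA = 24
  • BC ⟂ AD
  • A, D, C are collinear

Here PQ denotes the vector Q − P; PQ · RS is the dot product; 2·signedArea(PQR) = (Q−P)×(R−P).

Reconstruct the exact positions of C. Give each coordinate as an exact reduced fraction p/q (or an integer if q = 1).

1. C_x = 24/5  [A, D, C are collinear ∩ BC ⟂ AD]
2. C_y = 48/5  [A, D, C are collinear ∩ BC ⟂ AD]
   → C = (24/5, 48/5)

C = (24/5, 48/5)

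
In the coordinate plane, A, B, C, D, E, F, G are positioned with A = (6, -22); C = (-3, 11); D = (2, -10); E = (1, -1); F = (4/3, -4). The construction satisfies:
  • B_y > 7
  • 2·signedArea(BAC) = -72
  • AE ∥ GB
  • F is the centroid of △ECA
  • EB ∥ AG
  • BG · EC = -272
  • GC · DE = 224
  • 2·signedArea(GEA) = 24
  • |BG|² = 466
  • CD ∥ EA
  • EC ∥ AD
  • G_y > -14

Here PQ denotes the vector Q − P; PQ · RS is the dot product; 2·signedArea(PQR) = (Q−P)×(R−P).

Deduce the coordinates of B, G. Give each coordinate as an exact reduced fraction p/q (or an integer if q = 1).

B = (0, 8)
G = (5, -13)

1. G_x = 5  [2·signedArea(GEA) = 24 ∩ GC · DE = 224]
2. G_y = -13  [2·signedArea(GEA) = 24 ∩ GC · DE = 224]
   → G = (5, -13)
3. B_x = 0  [BG · EC = -272 ∩ AE ∥ GB]
4. B_y = 8  [BG · EC = -272 ∩ AE ∥ GB]
   → B = (0, 8)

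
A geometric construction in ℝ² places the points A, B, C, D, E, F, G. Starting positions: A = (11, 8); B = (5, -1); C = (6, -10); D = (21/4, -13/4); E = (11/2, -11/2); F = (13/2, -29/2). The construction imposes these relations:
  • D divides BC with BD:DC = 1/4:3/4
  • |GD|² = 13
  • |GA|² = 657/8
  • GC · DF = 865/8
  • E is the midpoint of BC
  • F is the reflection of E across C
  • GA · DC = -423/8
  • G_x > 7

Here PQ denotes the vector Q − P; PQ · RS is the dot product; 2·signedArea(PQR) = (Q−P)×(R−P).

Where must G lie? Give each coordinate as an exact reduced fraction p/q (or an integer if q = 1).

1. G_x = 29/4  [line -5/4·x + 45/4·y + 95/8 = 0 ∩ |GD|² = 13]
2. G_y = -1/4  [line -5/4·x + 45/4·y + 95/8 = 0 ∩ |GD|² = 13]
   → G = (29/4, -1/4)

G = (29/4, -1/4)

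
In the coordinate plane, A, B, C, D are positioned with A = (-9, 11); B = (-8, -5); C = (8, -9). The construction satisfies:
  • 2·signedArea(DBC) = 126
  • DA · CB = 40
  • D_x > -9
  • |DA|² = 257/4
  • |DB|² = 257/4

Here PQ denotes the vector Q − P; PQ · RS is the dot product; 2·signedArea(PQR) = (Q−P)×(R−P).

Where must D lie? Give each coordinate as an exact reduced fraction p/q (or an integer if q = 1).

D = (-17/2, 3)

1. D_x = -17/2  [2·signedArea(DBC) = 126 ∩ DA · CB = 40]
2. D_y = 3  [2·signedArea(DBC) = 126 ∩ DA · CB = 40]
   → D = (-17/2, 3)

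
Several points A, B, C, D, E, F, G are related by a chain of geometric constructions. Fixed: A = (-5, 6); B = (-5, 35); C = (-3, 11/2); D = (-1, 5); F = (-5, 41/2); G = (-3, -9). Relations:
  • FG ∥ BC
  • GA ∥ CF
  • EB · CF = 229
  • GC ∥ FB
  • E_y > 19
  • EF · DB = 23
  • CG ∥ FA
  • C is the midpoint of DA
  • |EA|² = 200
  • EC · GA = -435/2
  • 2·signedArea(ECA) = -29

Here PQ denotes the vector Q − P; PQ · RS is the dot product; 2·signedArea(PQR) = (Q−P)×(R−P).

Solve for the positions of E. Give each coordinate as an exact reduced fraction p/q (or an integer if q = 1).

E = (-3, 20)

1. E_x = -3  [2·signedArea(ECA) = -29 ∩ EF · DB = 23]
2. E_y = 20  [2·signedArea(ECA) = -29 ∩ EF · DB = 23]
   → E = (-3, 20)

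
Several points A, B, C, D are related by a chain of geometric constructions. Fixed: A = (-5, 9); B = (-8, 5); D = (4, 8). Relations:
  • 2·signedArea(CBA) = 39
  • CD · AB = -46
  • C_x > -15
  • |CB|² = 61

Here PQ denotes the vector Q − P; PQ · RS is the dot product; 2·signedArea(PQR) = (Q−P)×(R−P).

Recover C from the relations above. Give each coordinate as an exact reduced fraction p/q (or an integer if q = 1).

C = (-14, 10)

1. C_x = -14  [2·signedArea(CBA) = 39 ∩ CD · AB = -46]
2. C_y = 10  [2·signedArea(CBA) = 39 ∩ CD · AB = -46]
   → C = (-14, 10)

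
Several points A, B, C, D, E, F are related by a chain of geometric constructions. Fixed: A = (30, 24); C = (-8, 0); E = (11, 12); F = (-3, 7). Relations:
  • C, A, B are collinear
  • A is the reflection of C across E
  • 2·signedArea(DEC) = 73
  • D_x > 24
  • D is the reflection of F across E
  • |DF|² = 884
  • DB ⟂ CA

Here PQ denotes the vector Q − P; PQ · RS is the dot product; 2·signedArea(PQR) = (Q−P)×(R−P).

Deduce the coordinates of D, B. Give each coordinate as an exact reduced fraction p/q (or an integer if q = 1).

1. D_x = 25  [D is the reflection of F across E]
2. D_y = 17  [D is the reflection of F across E]
   → D = (25, 17)
3. B_x = 11749/505  [C, A, B are collinear ∩ DB ⟂ CA]
4. B_y = 9972/505  [C, A, B are collinear ∩ DB ⟂ CA]
   → B = (11749/505, 9972/505)

B = (11749/505, 9972/505)
D = (25, 17)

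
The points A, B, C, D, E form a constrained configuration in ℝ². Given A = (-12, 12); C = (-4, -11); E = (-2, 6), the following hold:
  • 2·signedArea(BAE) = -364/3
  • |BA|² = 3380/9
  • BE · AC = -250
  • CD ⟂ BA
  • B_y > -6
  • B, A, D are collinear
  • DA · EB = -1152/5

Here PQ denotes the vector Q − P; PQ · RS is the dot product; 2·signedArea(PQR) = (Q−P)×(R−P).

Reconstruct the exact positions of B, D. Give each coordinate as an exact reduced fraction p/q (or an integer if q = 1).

1. B_x = -10/3  [2·signedArea(BAE) = -364/3 ∩ BE · AC = -250]
2. B_y = -16/3  [2·signedArea(BAE) = -364/3 ∩ BE · AC = -250]
   → B = (-10/3, -16/3)
3. D_x = -6/5  [B, A, D are collinear ∩ CD ⟂ BA]
4. D_y = -48/5  [B, A, D are collinear ∩ CD ⟂ BA]
   → D = (-6/5, -48/5)

B = (-10/3, -16/3)
D = (-6/5, -48/5)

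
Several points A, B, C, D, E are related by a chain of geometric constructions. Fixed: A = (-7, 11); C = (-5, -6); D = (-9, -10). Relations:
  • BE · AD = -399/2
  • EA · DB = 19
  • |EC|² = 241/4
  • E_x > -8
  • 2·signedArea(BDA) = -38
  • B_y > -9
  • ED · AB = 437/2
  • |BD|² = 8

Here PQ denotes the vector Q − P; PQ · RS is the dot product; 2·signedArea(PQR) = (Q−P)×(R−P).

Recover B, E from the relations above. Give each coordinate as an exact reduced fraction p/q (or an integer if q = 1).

1. B_x = -7  [line -21·x + 2·y + -131 = 0 ∩ |BD|² = 8]
2. B_y = -8  [line -21·x + 2·y + -131 = 0 ∩ |BD|² = 8]
   → B = (-7, -8)
3. E_x = -7  [BE · AD = -399/2 ∩ EA · DB = 19]
4. E_y = 3/2  [BE · AD = -399/2 ∩ EA · DB = 19]
   → E = (-7, 3/2)

B = (-7, -8)
E = (-7, 3/2)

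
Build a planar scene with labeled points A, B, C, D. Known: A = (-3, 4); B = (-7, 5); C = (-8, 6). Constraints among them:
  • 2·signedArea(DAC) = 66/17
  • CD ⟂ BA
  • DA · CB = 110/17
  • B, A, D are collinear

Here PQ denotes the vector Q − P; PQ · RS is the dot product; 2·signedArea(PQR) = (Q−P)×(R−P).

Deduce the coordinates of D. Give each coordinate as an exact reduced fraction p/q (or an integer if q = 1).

D = (-139/17, 90/17)

1. D_x = -139/17  [B, A, D are collinear ∩ CD ⟂ BA]
2. D_y = 90/17  [B, A, D are collinear ∩ CD ⟂ BA]
   → D = (-139/17, 90/17)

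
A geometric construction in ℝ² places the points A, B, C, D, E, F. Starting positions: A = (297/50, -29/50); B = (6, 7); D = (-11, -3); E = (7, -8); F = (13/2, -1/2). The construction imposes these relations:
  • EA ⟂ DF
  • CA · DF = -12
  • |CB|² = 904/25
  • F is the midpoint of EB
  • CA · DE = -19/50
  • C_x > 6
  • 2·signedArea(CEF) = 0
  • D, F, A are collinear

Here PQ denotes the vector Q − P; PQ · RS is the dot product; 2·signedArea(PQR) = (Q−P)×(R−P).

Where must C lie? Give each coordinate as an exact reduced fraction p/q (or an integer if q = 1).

C = (32/5, 1)

1. C_x = 32/5  [2·signedArea(CEF) = 0 ∩ CA · DE = -19/50]
2. C_y = 1  [2·signedArea(CEF) = 0 ∩ CA · DE = -19/50]
   → C = (32/5, 1)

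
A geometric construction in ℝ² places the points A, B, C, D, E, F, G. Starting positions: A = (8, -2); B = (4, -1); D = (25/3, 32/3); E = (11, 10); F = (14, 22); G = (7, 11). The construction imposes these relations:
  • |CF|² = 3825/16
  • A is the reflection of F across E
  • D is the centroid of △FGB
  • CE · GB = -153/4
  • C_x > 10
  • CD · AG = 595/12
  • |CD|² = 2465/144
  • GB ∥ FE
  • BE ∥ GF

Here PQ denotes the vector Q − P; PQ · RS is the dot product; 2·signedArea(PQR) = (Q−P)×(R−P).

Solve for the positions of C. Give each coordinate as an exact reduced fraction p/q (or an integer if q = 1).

1. C_x = 41/4  [CE · GB = -153/4 ∩ CD · AG = 595/12]
2. C_y = 7  [CE · GB = -153/4 ∩ CD · AG = 595/12]
   → C = (41/4, 7)

C = (41/4, 7)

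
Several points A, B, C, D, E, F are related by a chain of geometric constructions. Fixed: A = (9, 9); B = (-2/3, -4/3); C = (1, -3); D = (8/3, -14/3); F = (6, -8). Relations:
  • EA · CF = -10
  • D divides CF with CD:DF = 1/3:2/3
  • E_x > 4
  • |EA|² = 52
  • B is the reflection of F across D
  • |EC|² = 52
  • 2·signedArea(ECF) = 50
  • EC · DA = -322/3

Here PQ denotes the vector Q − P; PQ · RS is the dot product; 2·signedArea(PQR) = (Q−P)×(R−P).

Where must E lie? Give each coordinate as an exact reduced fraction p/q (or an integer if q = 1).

E = (5, 3)

1. E_x = 5  [EA · CF = -10 ∩ 2·signedArea(ECF) = 50]
2. E_y = 3  [EA · CF = -10 ∩ 2·signedArea(ECF) = 50]
   → E = (5, 3)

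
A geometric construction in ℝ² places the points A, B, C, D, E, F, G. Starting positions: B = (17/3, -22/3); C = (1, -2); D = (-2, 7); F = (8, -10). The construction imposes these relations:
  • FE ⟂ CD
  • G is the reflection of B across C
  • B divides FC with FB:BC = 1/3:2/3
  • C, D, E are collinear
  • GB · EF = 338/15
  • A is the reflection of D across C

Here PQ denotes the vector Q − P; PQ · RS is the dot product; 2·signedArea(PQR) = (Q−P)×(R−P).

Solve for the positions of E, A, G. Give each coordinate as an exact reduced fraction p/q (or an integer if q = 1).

1. E_x = 41/10  [C, D, E are collinear ∩ FE ⟂ CD]
2. E_y = -113/10  [C, D, E are collinear ∩ FE ⟂ CD]
   → E = (41/10, -113/10)
3. A_x = 4  [A is the reflection of D across C]
4. A_y = -11  [A is the reflection of D across C]
   → A = (4, -11)
5. G_x = -11/3  [G is the reflection of B across C]
6. G_y = 10/3  [G is the reflection of B across C]
   → G = (-11/3, 10/3)

A = (4, -11)
E = (41/10, -113/10)
G = (-11/3, 10/3)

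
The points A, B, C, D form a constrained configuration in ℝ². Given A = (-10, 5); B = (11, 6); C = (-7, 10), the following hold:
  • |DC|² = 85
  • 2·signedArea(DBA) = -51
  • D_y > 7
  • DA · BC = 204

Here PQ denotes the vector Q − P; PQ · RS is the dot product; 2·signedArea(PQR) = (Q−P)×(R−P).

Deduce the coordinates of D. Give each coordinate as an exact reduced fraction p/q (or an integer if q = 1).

D = (2, 8)

1. D_x = 2  [2·signedArea(DBA) = -51 ∩ DA · BC = 204]
2. D_y = 8  [2·signedArea(DBA) = -51 ∩ DA · BC = 204]
   → D = (2, 8)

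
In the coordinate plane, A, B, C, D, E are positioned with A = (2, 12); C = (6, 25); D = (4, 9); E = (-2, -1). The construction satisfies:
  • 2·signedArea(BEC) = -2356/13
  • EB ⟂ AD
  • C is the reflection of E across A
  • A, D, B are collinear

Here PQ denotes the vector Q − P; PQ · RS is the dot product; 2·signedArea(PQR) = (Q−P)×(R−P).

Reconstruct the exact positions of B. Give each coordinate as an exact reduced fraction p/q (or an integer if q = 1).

B = (88/13, 63/13)

1. B_x = 88/13  [A, D, B are collinear ∩ EB ⟂ AD]
2. B_y = 63/13  [A, D, B are collinear ∩ EB ⟂ AD]
   → B = (88/13, 63/13)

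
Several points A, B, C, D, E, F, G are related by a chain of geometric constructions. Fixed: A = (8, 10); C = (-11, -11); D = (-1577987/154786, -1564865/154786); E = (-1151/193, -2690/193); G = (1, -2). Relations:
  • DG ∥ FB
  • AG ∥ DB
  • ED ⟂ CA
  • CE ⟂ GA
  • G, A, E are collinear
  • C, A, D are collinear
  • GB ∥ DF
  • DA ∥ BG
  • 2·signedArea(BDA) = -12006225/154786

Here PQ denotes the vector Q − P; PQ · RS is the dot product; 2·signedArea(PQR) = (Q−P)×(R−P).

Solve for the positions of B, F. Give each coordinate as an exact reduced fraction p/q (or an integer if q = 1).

1. B_x = -2661489/154786  [DA ∥ BG ∩ AG ∥ DB]
2. B_y = -3422297/154786  [DA ∥ BG ∩ AG ∥ DB]
   → B = (-2661489/154786, -3422297/154786)
3. F_x = -2197131/77393  [DG ∥ FB ∩ GB ∥ DF]
4. F_y = -2338795/77393  [DG ∥ FB ∩ GB ∥ DF]
   → F = (-2197131/77393, -2338795/77393)

B = (-2661489/154786, -3422297/154786)
F = (-2197131/77393, -2338795/77393)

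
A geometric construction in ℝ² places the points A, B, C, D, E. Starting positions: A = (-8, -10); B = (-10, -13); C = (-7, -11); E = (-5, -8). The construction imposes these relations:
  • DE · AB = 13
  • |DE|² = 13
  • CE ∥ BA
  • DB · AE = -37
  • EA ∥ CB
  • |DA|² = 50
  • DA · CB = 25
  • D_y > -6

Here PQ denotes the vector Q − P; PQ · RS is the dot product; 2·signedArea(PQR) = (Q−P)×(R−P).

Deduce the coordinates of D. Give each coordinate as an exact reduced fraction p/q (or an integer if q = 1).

D = (-3, -5)

1. D_x = -3  [DB · AE = -37 ∩ DE · AB = 13]
2. D_y = -5  [DB · AE = -37 ∩ DE · AB = 13]
   → D = (-3, -5)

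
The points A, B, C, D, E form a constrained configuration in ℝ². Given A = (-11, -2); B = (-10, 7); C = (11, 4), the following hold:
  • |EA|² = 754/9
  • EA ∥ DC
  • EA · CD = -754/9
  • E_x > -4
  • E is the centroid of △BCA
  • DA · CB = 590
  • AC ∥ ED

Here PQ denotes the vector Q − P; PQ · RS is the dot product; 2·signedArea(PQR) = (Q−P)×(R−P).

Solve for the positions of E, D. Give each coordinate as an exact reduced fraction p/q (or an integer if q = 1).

D = (56/3, 9)
E = (-10/3, 3)

1. E_x = -10/3  [E is the centroid of △BCA]
2. E_y = 3  [E is the centroid of △BCA]
   → E = (-10/3, 3)
3. D_x = 56/3  [EA ∥ DC ∩ AC ∥ ED]
4. D_y = 9  [EA ∥ DC ∩ AC ∥ ED]
   → D = (56/3, 9)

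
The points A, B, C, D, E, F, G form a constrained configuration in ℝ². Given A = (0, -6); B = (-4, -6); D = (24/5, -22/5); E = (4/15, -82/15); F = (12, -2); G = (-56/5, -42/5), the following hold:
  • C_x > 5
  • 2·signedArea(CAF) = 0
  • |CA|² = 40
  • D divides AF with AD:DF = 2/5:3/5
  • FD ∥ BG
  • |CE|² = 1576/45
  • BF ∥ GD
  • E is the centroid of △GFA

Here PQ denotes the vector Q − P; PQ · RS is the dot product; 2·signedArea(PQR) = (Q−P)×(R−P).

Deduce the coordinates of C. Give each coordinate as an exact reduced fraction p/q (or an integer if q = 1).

1. C_x = 6  [line -4·x + 12·y + 72 = 0 ∩ |CE|² = 1576/45]
2. C_y = -4  [line -4·x + 12·y + 72 = 0 ∩ |CE|² = 1576/45]
   → C = (6, -4)

C = (6, -4)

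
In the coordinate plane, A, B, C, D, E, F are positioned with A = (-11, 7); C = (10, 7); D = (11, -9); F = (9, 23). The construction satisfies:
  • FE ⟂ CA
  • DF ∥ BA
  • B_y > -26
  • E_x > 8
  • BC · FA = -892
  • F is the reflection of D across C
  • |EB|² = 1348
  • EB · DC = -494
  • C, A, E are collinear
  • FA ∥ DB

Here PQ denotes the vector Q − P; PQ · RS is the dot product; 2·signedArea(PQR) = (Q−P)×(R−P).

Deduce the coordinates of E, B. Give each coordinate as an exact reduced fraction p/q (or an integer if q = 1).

B = (-9, -25)
E = (9, 7)

1. E_x = 9  [C, A, E are collinear ∩ FE ⟂ CA]
2. E_y = 7  [C, A, E are collinear ∩ FE ⟂ CA]
   → E = (9, 7)
3. B_x = -9  [DF ∥ BA ∩ FA ∥ DB]
4. B_y = -25  [DF ∥ BA ∩ FA ∥ DB]
   → B = (-9, -25)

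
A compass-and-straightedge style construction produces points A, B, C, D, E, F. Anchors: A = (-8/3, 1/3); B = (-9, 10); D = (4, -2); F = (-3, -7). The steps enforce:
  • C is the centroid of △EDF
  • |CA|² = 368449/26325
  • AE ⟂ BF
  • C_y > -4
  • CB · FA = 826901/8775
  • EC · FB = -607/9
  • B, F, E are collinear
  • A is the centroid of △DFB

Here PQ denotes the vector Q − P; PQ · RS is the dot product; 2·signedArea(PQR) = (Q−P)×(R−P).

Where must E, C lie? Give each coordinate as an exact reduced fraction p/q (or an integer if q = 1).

C = (-462/325, -9344/2925)
E = (-1711/325, -569/975)

1. E_x = -1711/325  [B, F, E are collinear ∩ AE ⟂ BF]
2. E_y = -569/975  [B, F, E are collinear ∩ AE ⟂ BF]
   → E = (-1711/325, -569/975)
3. C_x = -462/325  [C is the centroid of △EDF]
4. C_y = -9344/2925  [C is the centroid of △EDF]
   → C = (-462/325, -9344/2925)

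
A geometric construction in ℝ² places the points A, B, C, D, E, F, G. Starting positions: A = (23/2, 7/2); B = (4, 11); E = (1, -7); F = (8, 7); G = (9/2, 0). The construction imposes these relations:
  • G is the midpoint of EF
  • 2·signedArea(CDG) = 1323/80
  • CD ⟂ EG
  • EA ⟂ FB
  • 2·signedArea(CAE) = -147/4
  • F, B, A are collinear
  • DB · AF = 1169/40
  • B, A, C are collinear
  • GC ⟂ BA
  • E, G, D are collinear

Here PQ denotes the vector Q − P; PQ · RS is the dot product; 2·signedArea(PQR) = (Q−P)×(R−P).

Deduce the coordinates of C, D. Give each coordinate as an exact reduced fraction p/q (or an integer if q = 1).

C = (39/4, 21/4)
D = (153/20, 63/10)

1. C_x = 39/4  [B, A, C are collinear ∩ GC ⟂ BA]
2. C_y = 21/4  [B, A, C are collinear ∩ GC ⟂ BA]
   → C = (39/4, 21/4)
3. D_x = 153/20  [E, G, D are collinear ∩ CD ⟂ EG]
4. D_y = 63/10  [E, G, D are collinear ∩ CD ⟂ EG]
   → D = (153/20, 63/10)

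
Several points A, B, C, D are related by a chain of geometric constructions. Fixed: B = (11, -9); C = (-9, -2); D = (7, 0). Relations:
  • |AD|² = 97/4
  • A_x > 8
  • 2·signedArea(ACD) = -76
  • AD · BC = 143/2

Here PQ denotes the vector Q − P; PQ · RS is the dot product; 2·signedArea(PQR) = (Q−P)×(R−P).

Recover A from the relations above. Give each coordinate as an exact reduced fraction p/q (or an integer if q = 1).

1. A_x = 9  [2·signedArea(ACD) = -76 ∩ AD · BC = 143/2]
2. A_y = -9/2  [2·signedArea(ACD) = -76 ∩ AD · BC = 143/2]
   → A = (9, -9/2)

A = (9, -9/2)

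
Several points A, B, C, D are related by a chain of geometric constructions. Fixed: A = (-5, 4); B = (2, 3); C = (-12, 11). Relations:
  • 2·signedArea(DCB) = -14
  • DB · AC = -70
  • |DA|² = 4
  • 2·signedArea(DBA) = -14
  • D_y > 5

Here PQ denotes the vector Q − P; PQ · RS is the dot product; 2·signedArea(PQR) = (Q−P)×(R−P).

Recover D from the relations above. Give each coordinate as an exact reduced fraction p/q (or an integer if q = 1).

1. D_x = -5  [2·signedArea(DCB) = -14 ∩ 2·signedArea(DBA) = -14]
2. D_y = 6  [2·signedArea(DCB) = -14 ∩ 2·signedArea(DBA) = -14]
   → D = (-5, 6)

D = (-5, 6)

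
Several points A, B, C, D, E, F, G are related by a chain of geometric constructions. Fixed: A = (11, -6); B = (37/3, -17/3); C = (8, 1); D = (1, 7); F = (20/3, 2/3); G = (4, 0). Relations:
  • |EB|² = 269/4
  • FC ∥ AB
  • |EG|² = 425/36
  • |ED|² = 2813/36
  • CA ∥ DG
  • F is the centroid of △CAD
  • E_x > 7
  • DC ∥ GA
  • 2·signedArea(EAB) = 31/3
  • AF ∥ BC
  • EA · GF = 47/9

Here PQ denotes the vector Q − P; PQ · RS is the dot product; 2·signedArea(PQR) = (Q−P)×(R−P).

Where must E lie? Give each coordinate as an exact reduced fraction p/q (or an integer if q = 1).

E = (22/3, 5/6)

1. E_x = 22/3  [2·signedArea(EAB) = 31/3 ∩ EA · GF = 47/9]
2. E_y = 5/6  [2·signedArea(EAB) = 31/3 ∩ EA · GF = 47/9]
   → E = (22/3, 5/6)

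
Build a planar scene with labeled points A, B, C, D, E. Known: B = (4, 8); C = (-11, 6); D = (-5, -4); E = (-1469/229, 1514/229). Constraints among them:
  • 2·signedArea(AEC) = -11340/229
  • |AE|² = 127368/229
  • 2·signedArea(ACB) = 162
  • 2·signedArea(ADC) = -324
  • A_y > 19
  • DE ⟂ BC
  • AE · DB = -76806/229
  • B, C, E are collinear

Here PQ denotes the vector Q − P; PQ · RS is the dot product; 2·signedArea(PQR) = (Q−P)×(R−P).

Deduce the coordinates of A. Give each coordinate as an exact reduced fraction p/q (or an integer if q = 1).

A = (13, 20)

1. A_x = 13  [2·signedArea(ACB) = 162 ∩ 2·signedArea(ADC) = -324]
2. A_y = 20  [2·signedArea(ACB) = 162 ∩ 2·signedArea(ADC) = -324]
   → A = (13, 20)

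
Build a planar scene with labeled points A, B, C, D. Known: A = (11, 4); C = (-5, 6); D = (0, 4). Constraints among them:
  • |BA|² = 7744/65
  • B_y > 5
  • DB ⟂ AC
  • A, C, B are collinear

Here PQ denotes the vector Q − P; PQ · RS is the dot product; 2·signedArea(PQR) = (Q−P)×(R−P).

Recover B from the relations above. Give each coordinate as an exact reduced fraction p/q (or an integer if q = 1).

1. B_x = 11/65  [A, C, B are collinear ∩ DB ⟂ AC]
2. B_y = 348/65  [A, C, B are collinear ∩ DB ⟂ AC]
   → B = (11/65, 348/65)

B = (11/65, 348/65)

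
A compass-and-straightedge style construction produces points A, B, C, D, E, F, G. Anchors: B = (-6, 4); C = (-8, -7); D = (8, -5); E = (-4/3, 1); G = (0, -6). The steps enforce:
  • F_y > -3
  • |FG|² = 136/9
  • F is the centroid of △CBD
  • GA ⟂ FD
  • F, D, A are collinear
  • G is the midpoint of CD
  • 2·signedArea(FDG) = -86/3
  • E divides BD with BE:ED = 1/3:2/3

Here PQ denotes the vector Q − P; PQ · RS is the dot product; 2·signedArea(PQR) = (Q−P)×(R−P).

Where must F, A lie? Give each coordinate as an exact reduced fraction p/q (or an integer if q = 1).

1. F_x = -2  [F is the centroid of △CBD]
2. F_y = -8/3  [F is the centroid of △CBD]
   → F = (-2, -8/3)
3. A_x = 602/949  [F, D, A are collinear ∩ GA ⟂ FD]
4. A_y = -3114/949  [F, D, A are collinear ∩ GA ⟂ FD]
   → A = (602/949, -3114/949)

A = (602/949, -3114/949)
F = (-2, -8/3)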